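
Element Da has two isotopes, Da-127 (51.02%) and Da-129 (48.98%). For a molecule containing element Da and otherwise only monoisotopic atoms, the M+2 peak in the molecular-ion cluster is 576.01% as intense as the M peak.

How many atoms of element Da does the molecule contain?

6

For n independent Da atoms, I(M+2)/I(M) = n · (abundance Da-129) / (abundance Da-127) = n · 0.4898/0.5102.
n = 5.7601 × 0.5102/0.4898 = 6.00 ≈ 6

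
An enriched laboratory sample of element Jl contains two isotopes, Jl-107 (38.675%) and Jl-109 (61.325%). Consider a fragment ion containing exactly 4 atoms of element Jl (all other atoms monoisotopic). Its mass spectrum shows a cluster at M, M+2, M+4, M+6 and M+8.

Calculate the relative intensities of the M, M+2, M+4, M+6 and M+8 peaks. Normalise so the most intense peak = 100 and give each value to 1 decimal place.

6.3 : 39.8 : 94.6 : 100.0 : 39.6

Each Jl atom is independently Jl-107 (p = 0.38675) or Jl-109 (q = 0.61325); the cluster is the binomial expansion (p + q)^4.
P(M) = 0.38675^4 = 0.022373
P(M+2) = 4 × 0.38675^3 × 0.61325^1 = 0.141902
P(M+4) = 6 × 0.38675^2 × 0.61325^2 = 0.337510
P(M+6) = 4 × 0.38675^1 × 0.61325^3 = 0.356782
P(M+8) = 0.61325^4 = 0.141433
The M+6 peak is largest (0.356782); scaling to 100 gives 6.3 : 39.8 : 94.6 : 100.0 : 39.6.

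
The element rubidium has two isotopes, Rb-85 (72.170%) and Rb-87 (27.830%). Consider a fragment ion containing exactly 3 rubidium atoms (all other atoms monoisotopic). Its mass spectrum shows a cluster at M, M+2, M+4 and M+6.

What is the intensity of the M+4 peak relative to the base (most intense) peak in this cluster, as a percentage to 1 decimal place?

38.6%

Binomial terms of (0.72170 + 0.27830)^3: M 0.3759, M+2 0.4349, M+4 0.1677, M+6 0.0216 → M+2 is the base peak.
P(M+2) = C(3,1) × 0.72170^2 × 0.27830^1 = 3 × 0.52085089 × 0.2783 = 0.434858 (base)
P(M+4) = C(3,2) × 0.72170^1 × 0.27830^2 = 3 × 0.7217 × 0.07745089 = 0.167689
Relative intensity = 0.167689 / 0.434858 × 100 = 38.6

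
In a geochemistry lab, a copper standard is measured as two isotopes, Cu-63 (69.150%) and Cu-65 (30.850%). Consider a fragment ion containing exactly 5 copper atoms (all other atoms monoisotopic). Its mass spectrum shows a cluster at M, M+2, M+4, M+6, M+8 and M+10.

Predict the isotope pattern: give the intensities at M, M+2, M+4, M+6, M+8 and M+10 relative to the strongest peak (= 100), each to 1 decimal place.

Each Cu atom is independently Cu-63 (p = 0.69150) or Cu-65 (q = 0.30850); the cluster is the binomial expansion (p + q)^5.
P(M) = 0.69150^5 = 0.158111
P(M+2) = 5 × 0.69150^4 × 0.30850^1 = 0.352691
P(M+4) = 10 × 0.69150^3 × 0.30850^2 = 0.314693
P(M+6) = 10 × 0.69150^2 × 0.30850^3 = 0.140394
P(M+8) = 5 × 0.69150^1 × 0.30850^4 = 0.031317
P(M+10) = 0.30850^5 = 0.002794
The M+2 peak is largest (0.352691); scaling to 100 gives 44.8 : 100.0 : 89.2 : 39.8 : 8.9 : 0.8.

44.8 : 100.0 : 89.2 : 39.8 : 8.9 : 0.8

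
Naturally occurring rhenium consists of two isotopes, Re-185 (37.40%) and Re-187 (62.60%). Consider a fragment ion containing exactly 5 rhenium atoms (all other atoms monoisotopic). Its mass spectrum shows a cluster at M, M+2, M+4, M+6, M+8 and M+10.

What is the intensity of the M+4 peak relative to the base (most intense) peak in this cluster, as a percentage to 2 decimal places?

Term probabilities: M 0.0073, M+2 0.0612, M+4 0.2050, M+6 0.3431, M+8 0.2872, M+10 0.0961. Base peak = M+6.
P(M+6) = C(5,3) × 0.3740^2 × 0.6260^3 = 10 × 0.139876 × 0.24531438 = 0.343136 (base)
P(M+4) = C(5,2) × 0.3740^3 × 0.6260^2 = 10 × 0.05231362 × 0.391876 = 0.205005
Relative intensity = 0.205005 / 0.343136 × 100 = 59.74

59.74%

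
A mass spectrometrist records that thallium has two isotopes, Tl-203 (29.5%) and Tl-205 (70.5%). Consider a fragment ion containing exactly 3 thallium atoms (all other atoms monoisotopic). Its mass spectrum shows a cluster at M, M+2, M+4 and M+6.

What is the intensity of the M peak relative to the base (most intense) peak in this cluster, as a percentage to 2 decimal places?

Term probabilities: M 0.0257, M+2 0.1841, M+4 0.4399, M+6 0.3504. Base peak = M+4.
P(M+4) = C(3,2) × 0.295^1 × 0.705^2 = 3 × 0.2950 × 0.497025 = 0.439867 (base)
P(M) = C(3,0) × 0.295^3 × 0.705^0 = 1 × 0.02567237 × 1.0000 = 0.025672
Relative intensity = 0.025672 / 0.439867 × 100 = 5.84

5.84%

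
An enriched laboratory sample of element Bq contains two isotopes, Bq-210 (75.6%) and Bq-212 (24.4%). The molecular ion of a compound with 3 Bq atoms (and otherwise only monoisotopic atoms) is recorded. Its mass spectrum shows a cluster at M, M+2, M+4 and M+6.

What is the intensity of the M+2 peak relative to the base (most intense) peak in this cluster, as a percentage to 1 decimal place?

96.8%

Binomial terms of (0.756 + 0.244)^3: M 0.4321, M+2 0.4184, M+4 0.1350, M+6 0.0145 → M is the base peak.
P(M) = C(3,0) × 0.756^3 × 0.244^0 = 1 × 0.43208122 × 1.0000 = 0.432081 (base)
P(M+2) = C(3,1) × 0.756^2 × 0.244^1 = 3 × 0.571536 × 0.2440 = 0.418364
Relative intensity = 0.418364 / 0.432081 × 100 = 96.8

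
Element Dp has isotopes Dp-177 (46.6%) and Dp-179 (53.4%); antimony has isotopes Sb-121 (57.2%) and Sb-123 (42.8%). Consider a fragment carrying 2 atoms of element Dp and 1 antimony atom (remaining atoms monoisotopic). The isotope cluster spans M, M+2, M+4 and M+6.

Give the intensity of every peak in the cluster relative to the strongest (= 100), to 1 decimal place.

32.9 : 100.0 : 99.6 : 32.3

Element Dp pattern (n=2): 0.217156 : 0.497688 : 0.285156
Antimony pattern (n=1): 0.5720 : 0.4280
Convolve the two distributions (both contribute in 2-u steps):
  M: 0.217156×0.5720 = 0.124213
  M+2: 0.217156×0.4280 + 0.497688×0.5720 = 0.377620
  M+4: 0.497688×0.4280 + 0.285156×0.5720 = 0.376120
  M+6: 0.285156×0.4280 = 0.122047
Scale to base peak (0.377620) = 100: 32.9 : 100.0 : 99.6 : 32.3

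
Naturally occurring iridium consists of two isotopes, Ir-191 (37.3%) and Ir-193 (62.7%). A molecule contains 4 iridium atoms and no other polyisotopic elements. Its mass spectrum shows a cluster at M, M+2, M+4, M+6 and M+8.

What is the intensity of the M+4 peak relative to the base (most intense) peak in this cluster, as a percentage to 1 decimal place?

(0.373 + 0.627)^4 gives M 0.0194, M+2 0.1302, M+4 0.3282, M+6 0.3678, M+8 0.1546; the largest is M+6.
P(M+6) = C(4,3) × 0.373^1 × 0.627^3 = 4 × 0.3730 × 0.24649188 = 0.367766 (base)
P(M+4) = C(4,2) × 0.373^2 × 0.627^2 = 6 × 0.139129 × 0.393129 = 0.328174
Relative intensity = 0.328174 / 0.367766 × 100 = 89.2

89.2%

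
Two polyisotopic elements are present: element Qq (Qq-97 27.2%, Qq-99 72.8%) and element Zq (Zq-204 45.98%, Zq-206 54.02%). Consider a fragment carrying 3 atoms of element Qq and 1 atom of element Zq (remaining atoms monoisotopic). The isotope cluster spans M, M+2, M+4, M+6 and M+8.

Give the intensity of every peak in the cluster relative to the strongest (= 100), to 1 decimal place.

Element Qq pattern (n=3): 0.02012365 : 0.16158106 : 0.43246694 : 0.38582835
Element Zq pattern (n=1): 0.4598 : 0.5402
Convolve the two distributions (both contribute in 2-u steps):
  M: 0.02012365×0.4598 = 0.009253
  M+2: 0.02012365×0.5402 + 0.16158106×0.4598 = 0.085166
  M+4: 0.16158106×0.5402 + 0.43246694×0.4598 = 0.286134
  M+6: 0.43246694×0.5402 + 0.38582835×0.4598 = 0.411023
  M+8: 0.38582835×0.5402 = 0.208424
Scale to base peak (0.411023) = 100: 2.3 : 20.7 : 69.6 : 100.0 : 50.7

2.3 : 20.7 : 69.6 : 100.0 : 50.7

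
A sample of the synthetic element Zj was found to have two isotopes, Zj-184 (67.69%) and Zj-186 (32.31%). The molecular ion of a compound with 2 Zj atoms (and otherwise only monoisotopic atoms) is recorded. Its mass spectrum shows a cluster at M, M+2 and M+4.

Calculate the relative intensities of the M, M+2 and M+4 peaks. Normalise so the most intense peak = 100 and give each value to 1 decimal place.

100.0 : 95.5 : 22.8

The 2 Zj atoms are independent, so intensities follow the terms of (0.6769 + 0.3231)^2.
P(M) = 0.6769^2 = 0.458194
P(M+2) = 2 × 0.6769^1 × 0.3231^1 = 0.437413
P(M+4) = 0.3231^2 = 0.104394
The M peak is largest (0.458194); scaling to 100 gives 100.0 : 95.5 : 22.8.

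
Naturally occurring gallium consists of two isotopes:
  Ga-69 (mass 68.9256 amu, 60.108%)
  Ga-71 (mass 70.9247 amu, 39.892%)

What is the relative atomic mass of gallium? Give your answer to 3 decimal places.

The abundance-weighted mean is 0.60108 × 68.9256 + 0.39892 × 70.9247
= 41.42980 + 28.29328 = 69.72308 amu

69.723 amu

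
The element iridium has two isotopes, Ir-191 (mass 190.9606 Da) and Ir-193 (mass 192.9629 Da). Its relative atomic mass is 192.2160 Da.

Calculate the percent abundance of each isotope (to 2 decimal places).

Writing the weighted mean with unknown fraction x of Ir-191:
190.9606·x + 192.9629·(1 − x) = 192.2160
(190.9606 − 192.9629)·x = 192.2160 − 192.9629
x = -0.7469 / -2.0023 = 0.37302 → 37.30% Ir-191, 62.70% Ir-193.

Ir-191: 37.30%, Ir-193: 62.70%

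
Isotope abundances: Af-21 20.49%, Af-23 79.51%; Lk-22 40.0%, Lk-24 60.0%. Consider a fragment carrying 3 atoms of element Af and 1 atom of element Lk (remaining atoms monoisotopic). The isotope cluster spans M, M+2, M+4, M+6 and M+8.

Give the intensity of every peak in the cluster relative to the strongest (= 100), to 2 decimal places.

Element Af pattern (n=3): 0.00860252 : 0.10014446 : 0.38860351 : 0.50264951
Element Lk pattern (n=1): 0.4000 : 0.6000
Convolve the two distributions (both contribute in 2-u steps):
  M: 0.00860252×0.4000 = 0.003441
  M+2: 0.00860252×0.6000 + 0.10014446×0.4000 = 0.045219
  M+4: 0.10014446×0.6000 + 0.38860351×0.4000 = 0.215528
  M+6: 0.38860351×0.6000 + 0.50264951×0.4000 = 0.434222
  M+8: 0.50264951×0.6000 = 0.301590
Scale to base peak (0.434222) = 100: 0.79 : 10.41 : 49.64 : 100.00 : 69.46

0.79 : 10.41 : 49.64 : 100.00 : 69.46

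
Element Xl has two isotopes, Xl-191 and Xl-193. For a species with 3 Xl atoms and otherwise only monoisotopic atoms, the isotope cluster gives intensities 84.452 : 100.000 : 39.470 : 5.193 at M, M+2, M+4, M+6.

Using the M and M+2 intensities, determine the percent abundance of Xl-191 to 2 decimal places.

71.70%

Let p = fractional abundance of Xl-191. I(M+2)/I(M) = [C(3,1)·p^2·(1−p)] / p^3 = 3·(1−p)/p = 100.000/84.452 = 1.1841
(1−p)/p = 1.1841/3 = 0.3947  ⇒  p = 1/(1 + 0.3947) = 0.7170
Xl-191: 71.70%, Xl-193: 28.30%.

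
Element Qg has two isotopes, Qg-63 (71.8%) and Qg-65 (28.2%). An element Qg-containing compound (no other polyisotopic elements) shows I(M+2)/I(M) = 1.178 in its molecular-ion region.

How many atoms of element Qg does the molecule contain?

3

For n independent Qg atoms, I(M+2)/I(M) = n · (abundance Qg-65) / (abundance Qg-63) = n · 0.282/0.718.
n = 1.178 × 0.718/0.282 = 3.00 ≈ 3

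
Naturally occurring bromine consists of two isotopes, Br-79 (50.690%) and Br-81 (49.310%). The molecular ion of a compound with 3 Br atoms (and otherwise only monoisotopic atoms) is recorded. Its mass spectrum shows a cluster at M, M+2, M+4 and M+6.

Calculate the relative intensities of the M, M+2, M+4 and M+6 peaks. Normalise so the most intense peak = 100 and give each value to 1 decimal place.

Expanding (0.50690 + 0.49310)^3:
P(M) = 0.50690^3 = 0.130247
P(M+2) = 3 × 0.50690^2 × 0.49310^1 = 0.380103
P(M+4) = 3 × 0.50690^1 × 0.49310^2 = 0.369755
P(M+6) = 0.49310^3 = 0.119896
The M+2 peak is largest (0.380103); scaling to 100 gives 34.3 : 100.0 : 97.3 : 31.5.

34.3 : 100.0 : 97.3 : 31.5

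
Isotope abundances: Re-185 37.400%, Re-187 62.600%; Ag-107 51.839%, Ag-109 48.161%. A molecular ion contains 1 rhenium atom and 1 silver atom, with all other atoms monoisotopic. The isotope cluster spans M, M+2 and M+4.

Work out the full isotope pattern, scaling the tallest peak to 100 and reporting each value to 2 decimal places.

Rhenium pattern (n=1): 0.3740 : 0.6260
Silver pattern (n=1): 0.51839 : 0.48161
Convolve the two distributions (both contribute in 2-u steps):
  M: 0.3740×0.51839 = 0.193878
  M+2: 0.3740×0.48161 + 0.6260×0.51839 = 0.504634
  M+4: 0.6260×0.48161 = 0.301488
Scale to base peak (0.504634) = 100: 38.42 : 100.00 : 59.74

38.42 : 100.00 : 59.74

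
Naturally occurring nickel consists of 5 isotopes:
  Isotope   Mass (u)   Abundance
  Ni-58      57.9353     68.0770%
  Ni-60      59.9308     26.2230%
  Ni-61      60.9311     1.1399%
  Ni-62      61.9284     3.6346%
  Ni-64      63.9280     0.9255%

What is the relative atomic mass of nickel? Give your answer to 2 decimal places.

58.69 u

The abundance-weighted mean is 0.680770 × 57.9353 + 0.262230 × 59.9308 + 0.011399 × 60.9311 + 0.036346 × 61.9284 + 0.009255 × 63.9280
= 39.44061 + 15.71565 + 0.69455 + 2.25085 + 0.59165 = 58.69331 u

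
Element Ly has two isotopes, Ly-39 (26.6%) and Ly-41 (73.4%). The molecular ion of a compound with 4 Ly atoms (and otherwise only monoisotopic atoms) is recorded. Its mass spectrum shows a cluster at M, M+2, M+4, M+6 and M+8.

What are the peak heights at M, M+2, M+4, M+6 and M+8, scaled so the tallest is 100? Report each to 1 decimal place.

The 4 Ly atoms are independent, so intensities follow the terms of (0.266 + 0.734)^4.
P(M) = 0.266^4 = 0.005006
P(M+2) = 4 × 0.266^3 × 0.734^1 = 0.055259
P(M+4) = 6 × 0.266^2 × 0.734^2 = 0.228721
P(M+6) = 4 × 0.266^1 × 0.734^3 = 0.420756
P(M+8) = 0.734^4 = 0.290258
The M+6 peak is largest (0.420756); scaling to 100 gives 1.2 : 13.1 : 54.4 : 100.0 : 69.0.

1.2 : 13.1 : 54.4 : 100.0 : 69.0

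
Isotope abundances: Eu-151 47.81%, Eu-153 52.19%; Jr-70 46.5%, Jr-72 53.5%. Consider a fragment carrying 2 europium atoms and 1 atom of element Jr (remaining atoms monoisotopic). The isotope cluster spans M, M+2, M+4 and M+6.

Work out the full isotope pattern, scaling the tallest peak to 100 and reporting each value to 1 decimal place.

Europium pattern (n=2): 0.22857961 : 0.49904078 : 0.27237961
Element Jr pattern (n=1): 0.4650 : 0.5350
Convolve the two distributions (both contribute in 2-u steps):
  M: 0.22857961×0.4650 = 0.106290
  M+2: 0.22857961×0.5350 + 0.49904078×0.4650 = 0.354344
  M+4: 0.49904078×0.5350 + 0.27237961×0.4650 = 0.393643
  M+6: 0.27237961×0.5350 = 0.145723
Scale to base peak (0.393643) = 100: 27.0 : 90.0 : 100.0 : 37.0

27.0 : 90.0 : 100.0 : 37.0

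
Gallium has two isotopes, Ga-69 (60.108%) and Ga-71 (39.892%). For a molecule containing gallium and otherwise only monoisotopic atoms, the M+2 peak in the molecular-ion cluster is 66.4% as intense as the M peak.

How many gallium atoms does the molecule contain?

With n Ga atoms, P(M+2)/P(M) = C(n,1)·p^(n−1)q / p^n = n·q/p = n · 0.39892/0.60108.
n = 0.664 × 0.60108/0.39892 = 1.00 ≈ 1

1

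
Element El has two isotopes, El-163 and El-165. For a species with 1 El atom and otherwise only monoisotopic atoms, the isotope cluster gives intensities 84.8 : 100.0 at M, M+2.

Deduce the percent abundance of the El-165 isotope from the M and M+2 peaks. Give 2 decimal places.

54.11%

Write p for the El-163 fraction. I(M+2)/I(M) = [C(1,1)·p^0·(1−p)] / p^1 = 1·(1−p)/p = 100.0/84.8 = 1.1792
(1−p)/p = 1.1792/1 = 1.1792  ⇒  p = 1/(1 + 1.1792) = 0.4589
El-163: 45.89%, El-165: 54.11%.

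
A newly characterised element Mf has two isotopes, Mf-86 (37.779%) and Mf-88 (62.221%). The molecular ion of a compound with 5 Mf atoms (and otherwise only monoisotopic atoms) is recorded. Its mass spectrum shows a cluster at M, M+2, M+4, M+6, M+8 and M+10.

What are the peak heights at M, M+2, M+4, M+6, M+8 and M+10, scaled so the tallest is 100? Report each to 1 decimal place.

Expanding (0.37779 + 0.62221)^5:
P(M) = 0.37779^5 = 0.007696
P(M+2) = 5 × 0.37779^4 × 0.62221^1 = 0.063374
P(M+4) = 10 × 0.37779^3 × 0.62221^2 = 0.208749
P(M+6) = 10 × 0.37779^2 × 0.62221^3 = 0.343805
P(M+8) = 5 × 0.37779^1 × 0.62221^4 = 0.283119
P(M+10) = 0.62221^5 = 0.093258
The M+6 peak is largest (0.343805); scaling to 100 gives 2.2 : 18.4 : 60.7 : 100.0 : 82.3 : 27.1.

2.2 : 18.4 : 60.7 : 100.0 : 82.3 : 27.1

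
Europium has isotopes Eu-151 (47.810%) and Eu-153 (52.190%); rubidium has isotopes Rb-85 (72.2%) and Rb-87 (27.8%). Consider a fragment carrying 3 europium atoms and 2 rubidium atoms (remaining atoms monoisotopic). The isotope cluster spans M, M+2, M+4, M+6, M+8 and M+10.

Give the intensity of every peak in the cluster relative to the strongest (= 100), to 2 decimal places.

16.01 : 64.77 : 100.00 : 72.69 : 24.53 : 3.09

Europium pattern (n=3): 0.10928391 : 0.3578871 : 0.39067407 : 0.14215492
Rubidium pattern (n=2): 0.521284 : 0.401432 : 0.077284
Convolve the two distributions (both contribute in 2-u steps):
  M: 0.10928391×0.521284 = 0.056968
  M+2: 0.10928391×0.401432 + 0.3578871×0.521284 = 0.230431
  M+4: 0.10928391×0.077284 + 0.3578871×0.401432 + 0.39067407×0.521284 = 0.355765
  M+6: 0.3578871×0.077284 + 0.39067407×0.401432 + 0.14215492×0.521284 = 0.258591
  M+8: 0.39067407×0.077284 + 0.14215492×0.401432 = 0.087258
  M+10: 0.14215492×0.077284 = 0.010986
Scale to base peak (0.355765) = 100: 16.01 : 64.77 : 100.00 : 72.69 : 24.53 : 3.09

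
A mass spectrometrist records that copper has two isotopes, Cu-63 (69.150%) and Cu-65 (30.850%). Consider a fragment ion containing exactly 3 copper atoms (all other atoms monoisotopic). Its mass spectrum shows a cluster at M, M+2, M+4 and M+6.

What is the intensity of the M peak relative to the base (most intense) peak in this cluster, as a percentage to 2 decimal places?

(0.69150 + 0.30850)^3 gives M 0.3307, M+2 0.4425, M+4 0.1974, M+6 0.0294; the largest is M+2.
P(M+2) = C(3,1) × 0.69150^2 × 0.30850^1 = 3 × 0.47817225 × 0.3085 = 0.442548 (base)
P(M) = C(3,0) × 0.69150^3 × 0.30850^0 = 1 × 0.33065611 × 1.0000 = 0.330656
Relative intensity = 0.330656 / 0.442548 × 100 = 74.72

74.72%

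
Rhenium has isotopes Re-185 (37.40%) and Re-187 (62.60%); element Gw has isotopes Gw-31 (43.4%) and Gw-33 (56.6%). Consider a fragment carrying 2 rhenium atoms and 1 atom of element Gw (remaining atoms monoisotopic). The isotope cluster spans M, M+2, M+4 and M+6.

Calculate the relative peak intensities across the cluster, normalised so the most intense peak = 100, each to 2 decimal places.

13.95 : 64.90 : 100.00 : 50.98

Rhenium pattern (n=2): 0.139876 : 0.468248 : 0.391876
Element Gw pattern (n=1): 0.4340 : 0.5660
Convolve the two distributions (both contribute in 2-u steps):
  M: 0.139876×0.4340 = 0.060706
  M+2: 0.139876×0.5660 + 0.468248×0.4340 = 0.282389
  M+4: 0.468248×0.5660 + 0.391876×0.4340 = 0.435103
  M+6: 0.391876×0.5660 = 0.221802
Scale to base peak (0.435103) = 100: 13.95 : 64.90 : 100.00 : 50.98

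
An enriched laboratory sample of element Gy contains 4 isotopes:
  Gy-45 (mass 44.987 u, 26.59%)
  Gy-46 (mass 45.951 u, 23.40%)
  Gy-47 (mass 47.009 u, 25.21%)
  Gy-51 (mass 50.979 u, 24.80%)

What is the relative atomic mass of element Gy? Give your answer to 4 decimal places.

Weight each isotope mass by its fractional abundance: 0.2659 × 44.987 + 0.2340 × 45.951 + 0.2521 × 47.009 + 0.2480 × 50.979
= 11.96204 + 10.75253 + 11.85097 + 12.64279 = 47.20833 u

47.2083 u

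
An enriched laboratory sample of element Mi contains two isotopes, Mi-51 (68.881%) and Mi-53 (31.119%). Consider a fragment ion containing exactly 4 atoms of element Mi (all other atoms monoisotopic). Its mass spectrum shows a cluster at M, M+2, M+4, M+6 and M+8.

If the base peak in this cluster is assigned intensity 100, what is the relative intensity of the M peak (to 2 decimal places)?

55.34

Binomial terms of (0.68881 + 0.31119)^4: M 0.2251, M+2 0.4068, M+4 0.2757, M+6 0.0830, M+8 0.0094 → M+2 is the base peak.
P(M+2) = C(4,1) × 0.68881^3 × 0.31119^1 = 4 × 0.32681225 × 0.31119 = 0.406803 (base)
P(M) = C(4,0) × 0.68881^4 × 0.31119^0 = 1 × 0.22511155 × 1.0000 = 0.225112
Relative intensity = 0.225112 / 0.406803 × 100 = 55.34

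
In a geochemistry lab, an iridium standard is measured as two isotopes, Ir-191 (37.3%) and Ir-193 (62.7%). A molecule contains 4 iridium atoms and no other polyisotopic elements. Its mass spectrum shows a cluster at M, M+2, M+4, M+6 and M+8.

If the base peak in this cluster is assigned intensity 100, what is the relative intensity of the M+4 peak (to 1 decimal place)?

(0.373 + 0.627)^4 gives M 0.0194, M+2 0.1302, M+4 0.3282, M+6 0.3678, M+8 0.1546; the largest is M+6.
P(M+6) = C(4,3) × 0.373^1 × 0.627^3 = 4 × 0.3730 × 0.24649188 = 0.367766 (base)
P(M+4) = C(4,2) × 0.373^2 × 0.627^2 = 6 × 0.139129 × 0.393129 = 0.328174
Relative intensity = 0.328174 / 0.367766 × 100 = 89.2

89.2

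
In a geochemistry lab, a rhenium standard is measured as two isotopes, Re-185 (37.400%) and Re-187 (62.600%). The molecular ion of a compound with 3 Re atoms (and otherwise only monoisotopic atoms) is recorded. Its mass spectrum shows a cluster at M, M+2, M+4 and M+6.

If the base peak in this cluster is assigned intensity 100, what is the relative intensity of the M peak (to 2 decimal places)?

Term probabilities: M 0.0523, M+2 0.2627, M+4 0.4397, M+6 0.2453. Base peak = M+4.
P(M+4) = C(3,2) × 0.37400^1 × 0.62600^2 = 3 × 0.3740 × 0.391876 = 0.439685 (base)
P(M) = C(3,0) × 0.37400^3 × 0.62600^0 = 1 × 0.05231362 × 1.0000 = 0.052314
Relative intensity = 0.052314 / 0.439685 × 100 = 11.90

11.90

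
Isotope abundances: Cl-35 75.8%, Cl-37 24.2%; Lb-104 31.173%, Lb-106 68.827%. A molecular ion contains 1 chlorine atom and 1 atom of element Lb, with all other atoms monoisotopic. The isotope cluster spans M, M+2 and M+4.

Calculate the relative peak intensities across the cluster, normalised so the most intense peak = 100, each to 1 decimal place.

39.6 : 100.0 : 27.9

Chlorine pattern (n=1): 0.7580 : 0.2420
Element Lb pattern (n=1): 0.31173 : 0.68827
Convolve the two distributions (both contribute in 2-u steps):
  M: 0.7580×0.31173 = 0.236291
  M+2: 0.7580×0.68827 + 0.2420×0.31173 = 0.597147
  M+4: 0.2420×0.68827 = 0.166561
Scale to base peak (0.597147) = 100: 39.6 : 100.0 : 27.9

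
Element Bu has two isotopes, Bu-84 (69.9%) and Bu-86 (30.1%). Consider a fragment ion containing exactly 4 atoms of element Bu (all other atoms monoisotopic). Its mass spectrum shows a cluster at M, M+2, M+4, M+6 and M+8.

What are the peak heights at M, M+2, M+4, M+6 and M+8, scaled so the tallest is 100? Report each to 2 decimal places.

58.06 : 100.00 : 64.59 : 18.54 : 2.00

The 4 Bu atoms are independent, so intensities follow the terms of (0.699 + 0.301)^4.
P(M) = 0.699^4 = 0.238731
P(M+2) = 4 × 0.699^3 × 0.301^1 = 0.411205
P(M+4) = 6 × 0.699^2 × 0.301^2 = 0.265606
P(M+6) = 4 × 0.699^1 × 0.301^3 = 0.076249
P(M+8) = 0.301^4 = 0.008209
The M+2 peak is largest (0.411205); scaling to 100 gives 58.06 : 100.00 : 64.59 : 18.54 : 2.00.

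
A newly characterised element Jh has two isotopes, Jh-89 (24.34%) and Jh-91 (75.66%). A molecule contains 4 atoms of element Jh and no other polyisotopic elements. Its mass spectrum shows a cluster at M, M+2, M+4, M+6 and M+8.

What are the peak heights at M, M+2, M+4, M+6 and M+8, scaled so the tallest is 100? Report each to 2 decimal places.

0.83 : 10.35 : 48.26 : 100.00 : 77.71

The 4 Jh atoms are independent, so intensities follow the terms of (0.2434 + 0.7566)^4.
P(M) = 0.2434^4 = 0.003510
P(M+2) = 4 × 0.2434^3 × 0.7566^1 = 0.043640
P(M+4) = 6 × 0.2434^2 × 0.7566^2 = 0.203482
P(M+6) = 4 × 0.2434^1 × 0.7566^3 = 0.421677
P(M+8) = 0.7566^4 = 0.327692
The M+6 peak is largest (0.421677); scaling to 100 gives 0.83 : 10.35 : 48.26 : 100.00 : 77.71.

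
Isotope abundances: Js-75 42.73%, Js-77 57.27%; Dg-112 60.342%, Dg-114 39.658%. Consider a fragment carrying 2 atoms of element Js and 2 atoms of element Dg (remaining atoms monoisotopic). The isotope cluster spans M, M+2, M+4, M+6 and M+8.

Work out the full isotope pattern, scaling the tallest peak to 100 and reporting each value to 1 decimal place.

Element Js pattern (n=2): 0.18258529 : 0.48942942 : 0.32798529
Element Dg pattern (n=2): 0.3641157 : 0.47860861 : 0.1572757
Convolve the two distributions (both contribute in 2-u steps):
  M: 0.18258529×0.3641157 = 0.066482
  M+2: 0.18258529×0.47860861 + 0.48942942×0.3641157 = 0.265596
  M+4: 0.18258529×0.1572757 + 0.48942942×0.47860861 + 0.32798529×0.3641157 = 0.382386
  M+6: 0.48942942×0.1572757 + 0.32798529×0.47860861 = 0.233952
  M+8: 0.32798529×0.1572757 = 0.051584
Scale to base peak (0.382386) = 100: 17.4 : 69.5 : 100.0 : 61.2 : 13.5

17.4 : 69.5 : 100.0 : 61.2 : 13.5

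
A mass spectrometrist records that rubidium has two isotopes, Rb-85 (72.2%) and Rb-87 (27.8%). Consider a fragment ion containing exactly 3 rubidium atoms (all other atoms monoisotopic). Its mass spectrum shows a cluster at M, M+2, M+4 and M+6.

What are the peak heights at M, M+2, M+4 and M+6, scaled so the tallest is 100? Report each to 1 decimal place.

86.6 : 100.0 : 38.5 : 4.9

The 3 Rb atoms are independent, so intensities follow the terms of (0.722 + 0.278)^3.
P(M) = 0.722^3 = 0.376367
P(M+2) = 3 × 0.722^2 × 0.278^1 = 0.434751
P(M+4) = 3 × 0.722^1 × 0.278^2 = 0.167397
P(M+6) = 0.278^3 = 0.021485
The M+2 peak is largest (0.434751); scaling to 100 gives 86.6 : 100.0 : 38.5 : 4.9.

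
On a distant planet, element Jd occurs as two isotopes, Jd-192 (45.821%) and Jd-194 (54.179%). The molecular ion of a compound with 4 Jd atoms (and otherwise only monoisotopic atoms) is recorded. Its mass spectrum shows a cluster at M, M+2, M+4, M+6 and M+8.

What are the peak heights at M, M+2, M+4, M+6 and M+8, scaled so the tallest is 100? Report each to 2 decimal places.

The 4 Jd atoms are independent, so intensities follow the terms of (0.45821 + 0.54179)^4.
P(M) = 0.45821^4 = 0.044082
P(M+2) = 4 × 0.45821^3 × 0.54179^1 = 0.208490
P(M+4) = 6 × 0.45821^2 × 0.54179^2 = 0.369779
P(M+6) = 4 × 0.45821^1 × 0.54179^3 = 0.291486
P(M+8) = 0.54179^4 = 0.086164
The M+4 peak is largest (0.369779); scaling to 100 gives 11.92 : 56.38 : 100.00 : 78.83 : 23.30.

11.92 : 56.38 : 100.00 : 78.83 : 23.30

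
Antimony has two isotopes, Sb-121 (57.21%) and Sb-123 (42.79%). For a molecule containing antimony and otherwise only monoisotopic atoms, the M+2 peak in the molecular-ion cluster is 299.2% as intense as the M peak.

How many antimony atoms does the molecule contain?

The M+2/M ratio from n Sb atoms is n · q/p = n · 0.4279/0.5721.
n = 2.992 × 0.5721/0.4279 = 4.00 ≈ 4

4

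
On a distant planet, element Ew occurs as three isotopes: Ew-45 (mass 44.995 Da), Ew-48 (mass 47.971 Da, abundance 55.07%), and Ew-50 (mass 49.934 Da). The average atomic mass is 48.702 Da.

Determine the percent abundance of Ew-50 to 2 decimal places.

41.87%

Let x and y be the fractions of Ew-45 and Ew-50. Then x + y = 1 − 0.5507 = 0.4493 and 44.995x + 49.934y = 48.702 − 0.5507×47.971 = 22.2843703.
Substituting: 44.995x + 49.934(0.4493 − x) = 22.2843703
(44.995 − 49.934)x = -0.1509759  ⇒  x = 0.03057, y = 0.41873
Ew-45: 3.06%, Ew-50: 41.87%.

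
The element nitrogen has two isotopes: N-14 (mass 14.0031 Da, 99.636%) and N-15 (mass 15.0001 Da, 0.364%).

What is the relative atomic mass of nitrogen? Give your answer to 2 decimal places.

14.01 Da

Weight each isotope mass by its fractional abundance: 0.99636 × 14.0031 + 0.00364 × 15.0001
= 13.95213 + 0.05460 = 14.00673 Da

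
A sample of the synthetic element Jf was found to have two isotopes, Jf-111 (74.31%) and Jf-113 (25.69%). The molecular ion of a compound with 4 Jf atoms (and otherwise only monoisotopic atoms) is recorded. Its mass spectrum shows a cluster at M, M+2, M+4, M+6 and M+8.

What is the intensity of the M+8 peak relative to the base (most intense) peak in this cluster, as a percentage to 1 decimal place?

Term probabilities: M 0.3049, M+2 0.4217, M+4 0.2187, M+6 0.0504, M+8 0.0044. Base peak = M+2.
P(M+2) = C(4,1) × 0.7431^3 × 0.2569^1 = 4 × 0.41033804 × 0.2569 = 0.421663 (base)
P(M+8) = C(4,4) × 0.7431^0 × 0.2569^4 = 1 × 1.0000 × 0.00435568 = 0.004356
Relative intensity = 0.004356 / 0.421663 × 100 = 1.0

1.0%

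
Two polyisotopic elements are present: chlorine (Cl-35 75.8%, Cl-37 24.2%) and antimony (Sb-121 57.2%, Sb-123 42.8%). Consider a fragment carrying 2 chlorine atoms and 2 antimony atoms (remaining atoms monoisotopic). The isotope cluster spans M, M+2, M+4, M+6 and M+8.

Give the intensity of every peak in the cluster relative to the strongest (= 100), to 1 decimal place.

46.8 : 100.0 : 75.8 : 23.9 : 2.7

Chlorine pattern (n=2): 0.574564 : 0.366872 : 0.058564
Antimony pattern (n=2): 0.327184 : 0.489632 : 0.183184
Convolve the two distributions (both contribute in 2-u steps):
  M: 0.574564×0.327184 = 0.187988
  M+2: 0.574564×0.489632 + 0.366872×0.327184 = 0.401360
  M+4: 0.574564×0.183184 + 0.366872×0.489632 + 0.058564×0.327184 = 0.304044
  M+6: 0.366872×0.183184 + 0.058564×0.489632 = 0.095880
  M+8: 0.058564×0.183184 = 0.010728
Scale to base peak (0.401360) = 100: 46.8 : 100.0 : 75.8 : 23.9 : 2.7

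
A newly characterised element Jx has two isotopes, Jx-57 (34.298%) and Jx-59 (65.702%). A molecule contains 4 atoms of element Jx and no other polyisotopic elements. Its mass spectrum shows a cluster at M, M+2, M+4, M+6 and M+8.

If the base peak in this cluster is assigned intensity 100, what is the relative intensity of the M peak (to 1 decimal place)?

Term probabilities: M 0.0138, M+2 0.1060, M+4 0.3047, M+6 0.3891, M+8 0.1863. Base peak = M+6.
P(M+6) = C(4,3) × 0.34298^1 × 0.65702^3 = 4 × 0.34298 × 0.28361929 = 0.389103 (base)
P(M) = C(4,0) × 0.34298^4 × 0.65702^0 = 1 × 0.01383806 × 1.0000 = 0.013838
Relative intensity = 0.013838 / 0.389103 × 100 = 3.6

3.6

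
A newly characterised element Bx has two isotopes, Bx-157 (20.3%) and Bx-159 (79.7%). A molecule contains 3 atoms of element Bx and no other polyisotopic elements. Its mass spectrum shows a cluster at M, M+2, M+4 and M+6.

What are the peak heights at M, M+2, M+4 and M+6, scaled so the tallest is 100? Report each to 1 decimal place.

1.7 : 19.5 : 76.4 : 100.0

Each Bx atom is independently Bx-157 (p = 0.203) or Bx-159 (q = 0.797); the cluster is the binomial expansion (p + q)^3.
P(M) = 0.203^3 = 0.008365
P(M+2) = 3 × 0.203^2 × 0.797^1 = 0.098531
P(M+4) = 3 × 0.203^1 × 0.797^2 = 0.386842
P(M+6) = 0.797^3 = 0.506262
The M+6 peak is largest (0.506262); scaling to 100 gives 1.7 : 19.5 : 76.4 : 100.0.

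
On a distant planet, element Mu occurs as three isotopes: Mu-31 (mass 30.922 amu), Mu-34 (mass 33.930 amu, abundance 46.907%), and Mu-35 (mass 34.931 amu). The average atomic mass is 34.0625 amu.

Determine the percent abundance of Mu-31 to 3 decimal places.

9.952%

The remaining 53.093% is split between Mu-31 (fraction x) and Mu-35 (fraction 0.53093 − x).
Substituting: 30.922x + 34.931(0.53093 − x) = 18.1469549
(30.922 − 34.931)x = -0.39896093  ⇒  x = 0.09952, y = 0.43141
Mu-31: 9.952%, Mu-35: 43.141%.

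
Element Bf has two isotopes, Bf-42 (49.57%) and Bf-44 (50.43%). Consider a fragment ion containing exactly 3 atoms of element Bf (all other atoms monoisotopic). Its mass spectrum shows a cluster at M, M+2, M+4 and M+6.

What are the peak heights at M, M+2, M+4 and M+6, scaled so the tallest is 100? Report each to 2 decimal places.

32.21 : 98.29 : 100.00 : 33.91

Each Bf atom is independently Bf-42 (p = 0.4957) or Bf-44 (q = 0.5043); the cluster is the binomial expansion (p + q)^3.
P(M) = 0.4957^3 = 0.121803
P(M+2) = 3 × 0.4957^2 × 0.5043^1 = 0.371748
P(M+4) = 3 × 0.4957^1 × 0.5043^2 = 0.378197
P(M+6) = 0.5043^3 = 0.128253
The M+4 peak is largest (0.378197); scaling to 100 gives 32.21 : 98.29 : 100.00 : 33.91.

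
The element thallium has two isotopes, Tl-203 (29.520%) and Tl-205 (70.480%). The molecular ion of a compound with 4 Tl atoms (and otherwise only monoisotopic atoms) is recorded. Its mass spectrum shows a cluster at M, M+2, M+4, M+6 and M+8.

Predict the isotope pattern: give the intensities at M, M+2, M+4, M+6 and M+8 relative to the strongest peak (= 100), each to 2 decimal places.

1.84 : 17.54 : 62.83 : 100.00 : 59.69

The 4 Tl atoms are independent, so intensities follow the terms of (0.29520 + 0.70480)^4.
P(M) = 0.29520^4 = 0.007594
P(M+2) = 4 × 0.29520^3 × 0.70480^1 = 0.072523
P(M+4) = 6 × 0.29520^2 × 0.70480^2 = 0.259726
P(M+6) = 4 × 0.29520^1 × 0.70480^3 = 0.413403
P(M+8) = 0.70480^4 = 0.246754
The M+6 peak is largest (0.413403); scaling to 100 gives 1.84 : 17.54 : 62.83 : 100.00 : 59.69.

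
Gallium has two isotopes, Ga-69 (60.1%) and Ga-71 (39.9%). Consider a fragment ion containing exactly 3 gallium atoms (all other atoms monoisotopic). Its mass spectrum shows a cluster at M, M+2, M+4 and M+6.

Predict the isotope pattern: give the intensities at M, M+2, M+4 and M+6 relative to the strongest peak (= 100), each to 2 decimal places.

50.21 : 100.00 : 66.39 : 14.69

Expanding (0.601 + 0.399)^3:
P(M) = 0.601^3 = 0.217082
P(M+2) = 3 × 0.601^2 × 0.399^1 = 0.432358
P(M+4) = 3 × 0.601^1 × 0.399^2 = 0.287039
P(M+6) = 0.399^3 = 0.063521
The M+2 peak is largest (0.432358); scaling to 100 gives 50.21 : 100.00 : 66.39 : 14.69.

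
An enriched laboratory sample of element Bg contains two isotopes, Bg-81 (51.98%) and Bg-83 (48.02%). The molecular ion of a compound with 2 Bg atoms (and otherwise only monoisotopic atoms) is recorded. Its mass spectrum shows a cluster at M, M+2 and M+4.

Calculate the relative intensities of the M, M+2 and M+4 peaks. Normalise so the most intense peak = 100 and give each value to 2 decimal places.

54.12 : 100.00 : 46.19

The 2 Bg atoms are independent, so intensities follow the terms of (0.5198 + 0.4802)^2.
P(M) = 0.5198^2 = 0.270192
P(M+2) = 2 × 0.5198^1 × 0.4802^1 = 0.499216
P(M+4) = 0.4802^2 = 0.230592
The M+2 peak is largest (0.499216); scaling to 100 gives 54.12 : 100.00 : 46.19.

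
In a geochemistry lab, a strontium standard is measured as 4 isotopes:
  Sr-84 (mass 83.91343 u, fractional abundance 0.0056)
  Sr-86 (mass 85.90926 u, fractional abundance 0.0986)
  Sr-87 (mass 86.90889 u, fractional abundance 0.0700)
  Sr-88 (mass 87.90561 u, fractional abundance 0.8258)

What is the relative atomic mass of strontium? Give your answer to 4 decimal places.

87.6166 u

The abundance-weighted mean is 0.0056 × 83.91343 + 0.0986 × 85.90926 + 0.0700 × 86.90889 + 0.8258 × 87.90561
= 0.469915 + 8.470653 + 6.083622 + 72.592453 = 87.616643 u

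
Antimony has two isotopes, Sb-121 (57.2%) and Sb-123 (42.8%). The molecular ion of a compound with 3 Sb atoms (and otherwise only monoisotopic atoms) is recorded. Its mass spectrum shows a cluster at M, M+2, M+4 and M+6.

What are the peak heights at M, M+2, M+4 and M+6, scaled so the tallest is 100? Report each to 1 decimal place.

44.5 : 100.0 : 74.8 : 18.7

Each Sb atom is independently Sb-121 (p = 0.572) or Sb-123 (q = 0.428); the cluster is the binomial expansion (p + q)^3.
P(M) = 0.572^3 = 0.187149
P(M+2) = 3 × 0.572^2 × 0.428^1 = 0.420104
P(M+4) = 3 × 0.572^1 × 0.428^2 = 0.314344
P(M+6) = 0.428^3 = 0.078403
The M+2 peak is largest (0.420104); scaling to 100 gives 44.5 : 100.0 : 74.8 : 18.7.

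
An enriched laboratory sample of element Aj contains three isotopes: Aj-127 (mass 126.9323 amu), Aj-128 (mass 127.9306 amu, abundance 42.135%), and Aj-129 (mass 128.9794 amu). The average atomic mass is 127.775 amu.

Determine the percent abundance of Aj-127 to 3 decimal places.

Let x and y be the fractions of Aj-127 and Aj-129. Then x + y = 1 − 0.42135 = 0.57865 and 126.9323x + 128.9794y = 127.775 − 0.42135×127.9306 = 73.87144169.
Substituting: 126.9323x + 128.9794(0.57865 − x) = 73.87144169
(126.9323 − 128.9794)x = -0.76248812  ⇒  x = 0.37247, y = 0.20618
Aj-127: 37.247%, Aj-129: 20.618%.

37.247%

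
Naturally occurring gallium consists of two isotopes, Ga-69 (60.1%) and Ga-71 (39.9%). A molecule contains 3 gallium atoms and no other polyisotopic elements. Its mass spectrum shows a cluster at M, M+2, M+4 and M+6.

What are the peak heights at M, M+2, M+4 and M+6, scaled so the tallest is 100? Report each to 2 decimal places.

50.21 : 100.00 : 66.39 : 14.69

Each Ga atom is independently Ga-69 (p = 0.601) or Ga-71 (q = 0.399); the cluster is the binomial expansion (p + q)^3.
P(M) = 0.601^3 = 0.217082
P(M+2) = 3 × 0.601^2 × 0.399^1 = 0.432358
P(M+4) = 3 × 0.601^1 × 0.399^2 = 0.287039
P(M+6) = 0.399^3 = 0.063521
The M+2 peak is largest (0.432358); scaling to 100 gives 50.21 : 100.00 : 66.39 : 14.69.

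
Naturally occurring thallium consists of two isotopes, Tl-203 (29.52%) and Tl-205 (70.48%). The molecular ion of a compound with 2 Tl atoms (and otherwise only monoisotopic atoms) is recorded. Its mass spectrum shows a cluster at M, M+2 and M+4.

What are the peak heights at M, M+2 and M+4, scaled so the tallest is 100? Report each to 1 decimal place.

Expanding (0.2952 + 0.7048)^2:
P(M) = 0.2952^2 = 0.087143
P(M+2) = 2 × 0.2952^1 × 0.7048^1 = 0.416114
P(M+4) = 0.7048^2 = 0.496743
The M+4 peak is largest (0.496743); scaling to 100 gives 17.5 : 83.8 : 100.0.

17.5 : 83.8 : 100.0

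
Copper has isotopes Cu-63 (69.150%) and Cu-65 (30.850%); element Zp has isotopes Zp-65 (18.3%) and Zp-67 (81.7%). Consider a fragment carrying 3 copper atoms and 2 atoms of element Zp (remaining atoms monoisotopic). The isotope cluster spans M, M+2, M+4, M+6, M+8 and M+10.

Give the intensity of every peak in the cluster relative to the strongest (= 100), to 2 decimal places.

Copper pattern (n=3): 0.33065611 : 0.44254842 : 0.19743483 : 0.02936064
Element Zp pattern (n=2): 0.033489 : 0.299022 : 0.667489
Convolve the two distributions (both contribute in 2-u steps):
  M: 0.33065611×0.033489 = 0.011073
  M+2: 0.33065611×0.299022 + 0.44254842×0.033489 = 0.113694
  M+4: 0.33065611×0.667489 + 0.44254842×0.299022 + 0.19743483×0.033489 = 0.359653
  M+6: 0.44254842×0.667489 + 0.19743483×0.299022 + 0.02936064×0.033489 = 0.355417
  M+8: 0.19743483×0.667489 + 0.02936064×0.299022 = 0.140565
  M+10: 0.02936064×0.667489 = 0.019598
Scale to base peak (0.359653) = 100: 3.08 : 31.61 : 100.00 : 98.82 : 39.08 : 5.45

3.08 : 31.61 : 100.00 : 98.82 : 39.08 : 5.45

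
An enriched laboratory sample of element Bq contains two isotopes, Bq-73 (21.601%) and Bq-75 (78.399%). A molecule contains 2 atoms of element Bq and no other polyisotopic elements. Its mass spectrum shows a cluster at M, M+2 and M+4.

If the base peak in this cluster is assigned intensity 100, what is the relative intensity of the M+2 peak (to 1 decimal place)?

(0.21601 + 0.78399)^2 gives M 0.0467, M+2 0.3387, M+4 0.6146; the largest is M+4.
P(M+4) = C(2,2) × 0.21601^0 × 0.78399^2 = 1 × 1.0000 × 0.61464032 = 0.614640 (base)
P(M+2) = C(2,1) × 0.21601^1 × 0.78399^1 = 2 × 0.21601 × 0.78399 = 0.338699
Relative intensity = 0.338699 / 0.614640 × 100 = 55.1

55.1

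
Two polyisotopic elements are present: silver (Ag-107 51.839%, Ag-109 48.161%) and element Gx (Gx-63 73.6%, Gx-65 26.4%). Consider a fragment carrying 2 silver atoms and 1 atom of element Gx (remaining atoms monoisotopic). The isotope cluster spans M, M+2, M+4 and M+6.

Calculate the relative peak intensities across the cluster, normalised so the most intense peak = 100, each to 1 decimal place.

Silver pattern (n=2): 0.26872819 : 0.49932362 : 0.23194819
Element Gx pattern (n=1): 0.7360 : 0.2640
Convolve the two distributions (both contribute in 2-u steps):
  M: 0.26872819×0.7360 = 0.197784
  M+2: 0.26872819×0.2640 + 0.49932362×0.7360 = 0.438446
  M+4: 0.49932362×0.2640 + 0.23194819×0.7360 = 0.302535
  M+6: 0.23194819×0.2640 = 0.061234
Scale to base peak (0.438446) = 100: 45.1 : 100.0 : 69.0 : 14.0

45.1 : 100.0 : 69.0 : 14.0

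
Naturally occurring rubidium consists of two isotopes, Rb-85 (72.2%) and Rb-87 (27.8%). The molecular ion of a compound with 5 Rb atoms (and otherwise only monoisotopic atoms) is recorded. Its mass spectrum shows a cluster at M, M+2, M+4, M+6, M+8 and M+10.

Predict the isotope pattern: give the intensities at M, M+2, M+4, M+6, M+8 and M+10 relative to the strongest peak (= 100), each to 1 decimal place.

51.9 : 100.0 : 77.0 : 29.7 : 5.7 : 0.4

The 5 Rb atoms are independent, so intensities follow the terms of (0.722 + 0.278)^5.
P(M) = 0.722^5 = 0.196194
P(M+2) = 5 × 0.722^4 × 0.278^1 = 0.377714
P(M+4) = 10 × 0.722^3 × 0.278^2 = 0.290872
P(M+6) = 10 × 0.722^2 × 0.278^3 = 0.111998
P(M+8) = 5 × 0.722^1 × 0.278^4 = 0.021562
P(M+10) = 0.278^5 = 0.001660
The M+2 peak is largest (0.377714); scaling to 100 gives 51.9 : 100.0 : 77.0 : 29.7 : 5.7 : 0.4.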